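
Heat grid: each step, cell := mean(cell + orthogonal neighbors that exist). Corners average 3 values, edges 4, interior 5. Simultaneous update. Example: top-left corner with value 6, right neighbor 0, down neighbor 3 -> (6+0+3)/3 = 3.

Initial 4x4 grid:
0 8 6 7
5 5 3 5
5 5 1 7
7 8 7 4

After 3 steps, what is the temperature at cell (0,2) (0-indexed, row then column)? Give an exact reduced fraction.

Step 1: cell (0,2) = 6
Step 2: cell (0,2) = 83/16
Step 3: cell (0,2) = 12691/2400
Full grid after step 3:
  632/135 6853/1440 12691/2400 383/72
  1343/288 7409/1500 4843/1000 12551/2400
  38791/7200 1523/300 5127/1000 11783/2400
  778/135 41521/7200 4201/800 1891/360

Answer: 12691/2400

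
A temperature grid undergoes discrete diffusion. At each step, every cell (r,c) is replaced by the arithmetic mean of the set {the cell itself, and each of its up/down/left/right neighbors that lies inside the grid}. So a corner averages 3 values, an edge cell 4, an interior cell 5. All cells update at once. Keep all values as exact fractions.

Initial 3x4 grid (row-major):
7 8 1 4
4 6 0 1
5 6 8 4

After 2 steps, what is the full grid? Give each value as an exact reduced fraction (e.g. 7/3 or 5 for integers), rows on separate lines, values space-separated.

Answer: 52/9 1193/240 279/80 5/2
649/120 101/20 18/5 707/240
67/12 411/80 1097/240 133/36

Derivation:
After step 1:
  19/3 11/2 13/4 2
  11/2 24/5 16/5 9/4
  5 25/4 9/2 13/3
After step 2:
  52/9 1193/240 279/80 5/2
  649/120 101/20 18/5 707/240
  67/12 411/80 1097/240 133/36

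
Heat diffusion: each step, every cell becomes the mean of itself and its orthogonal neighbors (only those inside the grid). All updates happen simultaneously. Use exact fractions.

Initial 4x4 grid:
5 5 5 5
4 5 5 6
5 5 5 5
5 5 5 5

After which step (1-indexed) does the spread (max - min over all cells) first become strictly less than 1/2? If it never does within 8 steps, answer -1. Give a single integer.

Step 1: max=16/3, min=14/3, spread=2/3
Step 2: max=631/120, min=569/120, spread=31/60
Step 3: max=5611/1080, min=5189/1080, spread=211/540
  -> spread < 1/2 first at step 3
Step 4: max=555871/108000, min=524129/108000, spread=15871/54000
Step 5: max=4975891/972000, min=4744109/972000, spread=115891/486000
Step 6: max=495232711/97200000, min=476767289/97200000, spread=9232711/48600000
Step 7: max=4441159531/874800000, min=4306840469/874800000, spread=67159531/437400000
Step 8: max=443020197151/87480000000, min=431779802849/87480000000, spread=5620197151/43740000000

Answer: 3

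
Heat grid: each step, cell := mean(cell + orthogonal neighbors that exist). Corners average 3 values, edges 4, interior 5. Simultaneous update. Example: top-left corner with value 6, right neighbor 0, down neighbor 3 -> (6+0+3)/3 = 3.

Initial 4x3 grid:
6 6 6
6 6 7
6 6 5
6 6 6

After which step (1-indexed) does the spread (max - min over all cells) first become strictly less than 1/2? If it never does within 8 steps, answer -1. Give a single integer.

Answer: 2

Derivation:
Step 1: max=19/3, min=17/3, spread=2/3
Step 2: max=92/15, min=88/15, spread=4/15
  -> spread < 1/2 first at step 2
Step 3: max=827/135, min=793/135, spread=34/135
Step 4: max=65641/10800, min=63959/10800, spread=841/5400
Step 5: max=73697/12150, min=72103/12150, spread=797/6075
Step 6: max=47042393/7776000, min=46269607/7776000, spread=386393/3888000
Step 7: max=422716223/69984000, min=417091777/69984000, spread=2812223/34992000
Step 8: max=33779237629/5598720000, min=33405402371/5598720000, spread=186917629/2799360000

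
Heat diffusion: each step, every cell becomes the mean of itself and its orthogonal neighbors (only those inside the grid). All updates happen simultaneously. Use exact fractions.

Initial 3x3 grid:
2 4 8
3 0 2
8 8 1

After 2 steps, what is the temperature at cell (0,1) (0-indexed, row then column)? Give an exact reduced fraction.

Step 1: cell (0,1) = 7/2
Step 2: cell (0,1) = 437/120
Full grid after step 2:
  13/4 437/120 131/36
  959/240 343/100 869/240
  83/18 353/80 32/9

Answer: 437/120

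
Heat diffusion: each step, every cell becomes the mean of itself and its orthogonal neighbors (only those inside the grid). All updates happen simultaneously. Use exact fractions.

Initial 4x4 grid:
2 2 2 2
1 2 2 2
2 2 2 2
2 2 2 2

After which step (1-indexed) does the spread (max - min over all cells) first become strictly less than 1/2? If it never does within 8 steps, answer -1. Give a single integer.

Answer: 1

Derivation:
Step 1: max=2, min=5/3, spread=1/3
  -> spread < 1/2 first at step 1
Step 2: max=2, min=209/120, spread=31/120
Step 3: max=2, min=1949/1080, spread=211/1080
Step 4: max=2, min=199157/108000, spread=16843/108000
Step 5: max=17921/9000, min=1805357/972000, spread=130111/972000
Step 6: max=1072841/540000, min=54677633/29160000, spread=3255781/29160000
Step 7: max=1068893/540000, min=1649246309/874800000, spread=82360351/874800000
Step 8: max=191893559/97200000, min=49736683109/26244000000, spread=2074577821/26244000000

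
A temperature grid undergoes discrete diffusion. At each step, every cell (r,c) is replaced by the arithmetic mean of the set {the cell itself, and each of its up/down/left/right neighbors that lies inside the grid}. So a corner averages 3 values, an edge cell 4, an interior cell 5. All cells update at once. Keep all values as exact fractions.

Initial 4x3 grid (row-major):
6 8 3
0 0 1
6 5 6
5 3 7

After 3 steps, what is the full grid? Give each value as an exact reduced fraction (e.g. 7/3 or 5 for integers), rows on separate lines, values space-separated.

Answer: 8293/2160 53261/14400 147/40
6667/1800 11087/3000 8731/2400
14579/3600 8093/2000 30233/7200
119/27 5533/1200 2005/432

Derivation:
After step 1:
  14/3 17/4 4
  3 14/5 5/2
  4 4 19/4
  14/3 5 16/3
After step 2:
  143/36 943/240 43/12
  217/60 331/100 281/80
  47/12 411/100 199/48
  41/9 19/4 181/36
After step 3:
  8293/2160 53261/14400 147/40
  6667/1800 11087/3000 8731/2400
  14579/3600 8093/2000 30233/7200
  119/27 5533/1200 2005/432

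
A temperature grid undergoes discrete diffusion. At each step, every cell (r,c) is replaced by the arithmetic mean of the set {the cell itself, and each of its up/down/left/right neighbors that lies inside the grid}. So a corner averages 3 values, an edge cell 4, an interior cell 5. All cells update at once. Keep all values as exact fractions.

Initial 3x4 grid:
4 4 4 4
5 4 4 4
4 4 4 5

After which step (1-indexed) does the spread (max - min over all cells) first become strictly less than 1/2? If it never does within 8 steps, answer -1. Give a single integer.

Step 1: max=13/3, min=4, spread=1/3
  -> spread < 1/2 first at step 1
Step 2: max=1027/240, min=4, spread=67/240
Step 3: max=4561/1080, min=587/144, spread=317/2160
Step 4: max=3625051/864000, min=49123/12000, spread=17639/172800
Step 5: max=32580641/7776000, min=10658087/2592000, spread=30319/388800
Step 6: max=1949192959/466560000, min=641506853/155520000, spread=61681/1166400
Step 7: max=116854226981/27993600000, min=475678567/115200000, spread=1580419/34992000
Step 8: max=7001870194879/1679616000000, min=2315136014293/559872000000, spread=7057769/209952000

Answer: 1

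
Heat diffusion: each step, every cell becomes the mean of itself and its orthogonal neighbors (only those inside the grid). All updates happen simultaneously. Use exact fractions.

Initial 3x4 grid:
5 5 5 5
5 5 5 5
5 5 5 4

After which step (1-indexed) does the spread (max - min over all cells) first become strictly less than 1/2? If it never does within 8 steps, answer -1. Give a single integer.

Step 1: max=5, min=14/3, spread=1/3
  -> spread < 1/2 first at step 1
Step 2: max=5, min=85/18, spread=5/18
Step 3: max=5, min=1039/216, spread=41/216
Step 4: max=5, min=125383/25920, spread=4217/25920
Step 5: max=35921/7200, min=7566851/1555200, spread=38417/311040
Step 6: max=717403/144000, min=455359789/93312000, spread=1903471/18662400
Step 7: max=21484241/4320000, min=27392610911/5598720000, spread=18038617/223948800
Step 8: max=1931073241/388800000, min=1646347817149/335923200000, spread=883978523/13436928000

Answer: 1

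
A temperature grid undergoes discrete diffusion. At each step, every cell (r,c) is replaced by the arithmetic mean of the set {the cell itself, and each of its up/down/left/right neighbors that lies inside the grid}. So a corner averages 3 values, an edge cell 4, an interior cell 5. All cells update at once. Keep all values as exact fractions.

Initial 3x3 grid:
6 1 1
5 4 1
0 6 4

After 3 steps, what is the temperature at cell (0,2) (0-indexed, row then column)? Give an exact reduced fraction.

Answer: 919/360

Derivation:
Step 1: cell (0,2) = 1
Step 2: cell (0,2) = 13/6
Step 3: cell (0,2) = 919/360
Full grid after step 3:
  811/240 1183/400 919/360
  50963/14400 19181/6000 20269/7200
  7849/2160 24569/7200 424/135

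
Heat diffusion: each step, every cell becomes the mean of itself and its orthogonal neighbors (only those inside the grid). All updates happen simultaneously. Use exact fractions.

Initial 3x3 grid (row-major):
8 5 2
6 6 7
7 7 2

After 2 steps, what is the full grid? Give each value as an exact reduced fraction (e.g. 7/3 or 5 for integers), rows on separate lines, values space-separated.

After step 1:
  19/3 21/4 14/3
  27/4 31/5 17/4
  20/3 11/2 16/3
After step 2:
  55/9 449/80 85/18
  519/80 559/100 409/80
  227/36 237/40 181/36

Answer: 55/9 449/80 85/18
519/80 559/100 409/80
227/36 237/40 181/36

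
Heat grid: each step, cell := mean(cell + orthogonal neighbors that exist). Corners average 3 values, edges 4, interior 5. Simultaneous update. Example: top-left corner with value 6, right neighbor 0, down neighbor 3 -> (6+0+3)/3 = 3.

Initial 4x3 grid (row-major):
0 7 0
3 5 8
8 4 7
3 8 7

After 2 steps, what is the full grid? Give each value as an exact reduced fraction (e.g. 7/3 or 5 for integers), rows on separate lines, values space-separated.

Answer: 31/9 251/60 13/3
517/120 119/25 219/40
637/120 283/50 757/120
49/9 767/120 58/9

Derivation:
After step 1:
  10/3 3 5
  4 27/5 5
  9/2 32/5 13/2
  19/3 11/2 22/3
After step 2:
  31/9 251/60 13/3
  517/120 119/25 219/40
  637/120 283/50 757/120
  49/9 767/120 58/9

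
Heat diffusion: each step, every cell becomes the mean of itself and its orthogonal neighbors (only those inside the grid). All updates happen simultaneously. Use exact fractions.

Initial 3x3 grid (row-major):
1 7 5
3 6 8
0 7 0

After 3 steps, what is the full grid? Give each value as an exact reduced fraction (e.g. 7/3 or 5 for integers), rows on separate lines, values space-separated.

Answer: 9277/2160 67099/14400 5891/1080
8929/2400 28363/6000 70799/14400
8207/2160 57949/14400 433/90

Derivation:
After step 1:
  11/3 19/4 20/3
  5/2 31/5 19/4
  10/3 13/4 5
After step 2:
  131/36 1277/240 97/18
  157/40 429/100 1357/240
  109/36 1067/240 13/3
After step 3:
  9277/2160 67099/14400 5891/1080
  8929/2400 28363/6000 70799/14400
  8207/2160 57949/14400 433/90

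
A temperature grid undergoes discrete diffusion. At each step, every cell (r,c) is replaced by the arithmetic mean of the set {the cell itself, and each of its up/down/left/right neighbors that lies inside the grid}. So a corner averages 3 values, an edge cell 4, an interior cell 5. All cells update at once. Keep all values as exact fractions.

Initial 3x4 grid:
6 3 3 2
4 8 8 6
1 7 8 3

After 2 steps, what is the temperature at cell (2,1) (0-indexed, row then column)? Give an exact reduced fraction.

Step 1: cell (2,1) = 6
Step 2: cell (2,1) = 45/8
Full grid after step 2:
  169/36 29/6 289/60 149/36
  229/48 567/100 557/100 1241/240
  59/12 45/8 743/120 203/36

Answer: 45/8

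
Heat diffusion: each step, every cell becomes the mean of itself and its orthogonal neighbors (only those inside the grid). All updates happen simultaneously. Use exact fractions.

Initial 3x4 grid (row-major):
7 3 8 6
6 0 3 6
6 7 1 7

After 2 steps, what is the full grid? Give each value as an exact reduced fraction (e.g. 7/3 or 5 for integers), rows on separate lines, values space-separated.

After step 1:
  16/3 9/2 5 20/3
  19/4 19/5 18/5 11/2
  19/3 7/2 9/2 14/3
After step 2:
  175/36 559/120 593/120 103/18
  1213/240 403/100 112/25 613/120
  175/36 68/15 61/15 44/9

Answer: 175/36 559/120 593/120 103/18
1213/240 403/100 112/25 613/120
175/36 68/15 61/15 44/9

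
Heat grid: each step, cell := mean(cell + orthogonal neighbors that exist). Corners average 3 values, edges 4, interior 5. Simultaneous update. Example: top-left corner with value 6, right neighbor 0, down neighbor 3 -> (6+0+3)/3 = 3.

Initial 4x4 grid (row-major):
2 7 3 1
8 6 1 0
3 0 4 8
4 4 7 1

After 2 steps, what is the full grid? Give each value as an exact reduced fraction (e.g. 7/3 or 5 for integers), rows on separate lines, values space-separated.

Answer: 179/36 527/120 349/120 41/18
557/120 397/100 167/50 593/240
467/120 193/50 349/100 181/48
67/18 889/240 205/48 151/36

Derivation:
After step 1:
  17/3 9/2 3 4/3
  19/4 22/5 14/5 5/2
  15/4 17/5 4 13/4
  11/3 15/4 4 16/3
After step 2:
  179/36 527/120 349/120 41/18
  557/120 397/100 167/50 593/240
  467/120 193/50 349/100 181/48
  67/18 889/240 205/48 151/36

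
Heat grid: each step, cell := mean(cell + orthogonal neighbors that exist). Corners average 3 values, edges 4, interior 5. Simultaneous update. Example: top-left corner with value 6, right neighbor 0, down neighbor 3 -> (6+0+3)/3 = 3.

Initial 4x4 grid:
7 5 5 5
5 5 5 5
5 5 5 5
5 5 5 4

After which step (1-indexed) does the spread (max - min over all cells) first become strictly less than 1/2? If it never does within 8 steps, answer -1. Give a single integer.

Answer: 4

Derivation:
Step 1: max=17/3, min=14/3, spread=1
Step 2: max=50/9, min=85/18, spread=5/6
Step 3: max=581/108, min=1039/216, spread=41/72
Step 4: max=17243/3240, min=31357/6480, spread=1043/2160
  -> spread < 1/2 first at step 4
Step 5: max=511553/97200, min=946447/194400, spread=25553/64800
Step 6: max=15238661/2916000, min=28539733/5832000, spread=645863/1944000
Step 7: max=56791729/10935000, min=171997949/34992000, spread=16225973/58320000
Step 8: max=13565409383/2624400000, min=25902796417/5248800000, spread=409340783/1749600000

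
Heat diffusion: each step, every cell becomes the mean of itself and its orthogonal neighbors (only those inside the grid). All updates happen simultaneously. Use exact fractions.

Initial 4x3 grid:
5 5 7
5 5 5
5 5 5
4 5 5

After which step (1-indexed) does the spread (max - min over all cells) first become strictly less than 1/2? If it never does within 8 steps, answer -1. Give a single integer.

Step 1: max=17/3, min=14/3, spread=1
Step 2: max=50/9, min=85/18, spread=5/6
Step 3: max=581/108, min=1039/216, spread=41/72
Step 4: max=69017/12960, min=125383/25920, spread=4217/8640
  -> spread < 1/2 first at step 4
Step 5: max=4088617/777600, min=7600979/1555200, spread=38417/103680
Step 6: max=243638783/46656000, min=458725501/93312000, spread=1903471/6220800
Step 7: max=14522777257/2799360000, min=27692658239/5598720000, spread=18038617/74649600
Step 8: max=867491822963/167961600000, min=1668685256701/335923200000, spread=883978523/4478976000

Answer: 4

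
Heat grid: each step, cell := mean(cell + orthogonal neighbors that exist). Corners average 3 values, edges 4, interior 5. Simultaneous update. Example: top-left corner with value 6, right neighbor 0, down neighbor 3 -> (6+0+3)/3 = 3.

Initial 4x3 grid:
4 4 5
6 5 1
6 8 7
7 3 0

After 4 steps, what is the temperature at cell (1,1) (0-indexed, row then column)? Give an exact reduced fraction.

Step 1: cell (1,1) = 24/5
Step 2: cell (1,1) = 497/100
Step 3: cell (1,1) = 2399/500
Step 4: cell (1,1) = 288107/60000
Full grid after step 4:
  315721/64800 661733/144000 284321/64800
  548741/108000 288107/60000 240683/54000
  568591/108000 883471/180000 122929/27000
  338231/64800 2114249/432000 294431/64800

Answer: 288107/60000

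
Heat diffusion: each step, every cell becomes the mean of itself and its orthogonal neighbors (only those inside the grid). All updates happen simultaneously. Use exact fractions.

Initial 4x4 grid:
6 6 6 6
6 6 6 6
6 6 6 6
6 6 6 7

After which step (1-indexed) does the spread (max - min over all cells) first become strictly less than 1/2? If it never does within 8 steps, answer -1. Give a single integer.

Step 1: max=19/3, min=6, spread=1/3
  -> spread < 1/2 first at step 1
Step 2: max=113/18, min=6, spread=5/18
Step 3: max=1337/216, min=6, spread=41/216
Step 4: max=39923/6480, min=6, spread=1043/6480
Step 5: max=1191953/194400, min=6, spread=25553/194400
Step 6: max=35663459/5832000, min=108079/18000, spread=645863/5832000
Step 7: max=1067401691/174960000, min=720971/120000, spread=16225973/174960000
Step 8: max=31970277983/5248800000, min=324701/54000, spread=409340783/5248800000

Answer: 1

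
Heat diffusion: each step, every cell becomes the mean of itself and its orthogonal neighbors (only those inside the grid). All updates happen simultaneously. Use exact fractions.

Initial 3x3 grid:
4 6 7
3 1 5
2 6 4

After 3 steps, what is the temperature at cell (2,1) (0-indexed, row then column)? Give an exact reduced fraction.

Step 1: cell (2,1) = 13/4
Step 2: cell (2,1) = 967/240
Step 3: cell (2,1) = 54269/14400
Full grid after step 3:
  1099/270 30947/7200 1163/240
  8599/2400 4213/1000 21223/4800
  7807/2160 54269/14400 1567/360

Answer: 54269/14400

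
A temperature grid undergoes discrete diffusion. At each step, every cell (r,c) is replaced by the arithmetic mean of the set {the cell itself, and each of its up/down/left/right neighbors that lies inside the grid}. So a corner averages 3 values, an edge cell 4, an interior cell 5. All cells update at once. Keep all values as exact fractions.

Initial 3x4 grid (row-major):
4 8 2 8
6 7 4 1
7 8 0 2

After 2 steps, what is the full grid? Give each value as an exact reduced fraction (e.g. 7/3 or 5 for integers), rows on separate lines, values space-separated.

Answer: 23/4 467/80 1033/240 155/36
32/5 523/100 443/100 673/240
37/6 113/20 16/5 11/4

Derivation:
After step 1:
  6 21/4 11/2 11/3
  6 33/5 14/5 15/4
  7 11/2 7/2 1
After step 2:
  23/4 467/80 1033/240 155/36
  32/5 523/100 443/100 673/240
  37/6 113/20 16/5 11/4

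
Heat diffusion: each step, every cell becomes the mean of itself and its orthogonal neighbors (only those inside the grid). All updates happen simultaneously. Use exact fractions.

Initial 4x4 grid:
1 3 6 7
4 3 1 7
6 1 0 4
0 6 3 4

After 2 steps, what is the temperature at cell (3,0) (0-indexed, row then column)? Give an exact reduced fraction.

Answer: 37/12

Derivation:
Step 1: cell (3,0) = 4
Step 2: cell (3,0) = 37/12
Full grid after step 2:
  113/36 377/120 527/120 47/9
  679/240 63/20 83/25 557/120
  269/80 253/100 77/25 419/120
  37/12 259/80 673/240 32/9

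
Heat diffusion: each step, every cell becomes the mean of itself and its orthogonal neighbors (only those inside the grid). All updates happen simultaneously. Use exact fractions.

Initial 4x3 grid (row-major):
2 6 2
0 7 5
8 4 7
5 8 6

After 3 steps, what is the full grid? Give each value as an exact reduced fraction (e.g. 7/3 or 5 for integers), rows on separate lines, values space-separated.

After step 1:
  8/3 17/4 13/3
  17/4 22/5 21/4
  17/4 34/5 11/2
  7 23/4 7
After step 2:
  67/18 313/80 83/18
  467/120 499/100 1169/240
  223/40 267/50 491/80
  17/3 531/80 73/12
After step 3:
  8299/2160 20683/4800 2411/540
  16361/3600 4601/1000 37097/7200
  3071/600 717/125 13459/2400
  4291/720 9491/1600 2263/360

Answer: 8299/2160 20683/4800 2411/540
16361/3600 4601/1000 37097/7200
3071/600 717/125 13459/2400
4291/720 9491/1600 2263/360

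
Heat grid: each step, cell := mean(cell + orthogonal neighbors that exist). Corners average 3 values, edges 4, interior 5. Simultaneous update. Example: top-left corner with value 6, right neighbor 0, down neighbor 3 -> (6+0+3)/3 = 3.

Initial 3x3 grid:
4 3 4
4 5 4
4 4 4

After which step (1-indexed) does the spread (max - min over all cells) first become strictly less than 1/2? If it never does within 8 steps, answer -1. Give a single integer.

Step 1: max=17/4, min=11/3, spread=7/12
Step 2: max=25/6, min=23/6, spread=1/3
  -> spread < 1/2 first at step 2
Step 3: max=3971/960, min=1697/432, spread=1799/8640
Step 4: max=5891/1440, min=21383/5400, spread=2833/21600
Step 5: max=4694873/1152000, min=6204521/1555200, spread=2671151/31104000
Step 6: max=63098677/15552000, min=311046563/77760000, spread=741137/12960000
Step 7: max=50397145171/12441600000, min=22461751889/5598720000, spread=4339268759/111974400000
Step 8: max=226349231393/55987200000, min=562158155821/139968000000, spread=7429845323/279936000000

Answer: 2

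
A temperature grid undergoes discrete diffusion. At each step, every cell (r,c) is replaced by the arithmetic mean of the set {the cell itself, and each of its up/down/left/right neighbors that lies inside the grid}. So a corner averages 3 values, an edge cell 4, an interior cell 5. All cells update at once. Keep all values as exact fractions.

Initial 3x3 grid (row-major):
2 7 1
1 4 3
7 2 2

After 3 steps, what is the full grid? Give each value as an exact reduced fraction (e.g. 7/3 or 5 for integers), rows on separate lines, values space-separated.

Answer: 464/135 8083/2400 1741/540
24649/7200 19651/6000 7433/2400
7289/2160 46523/14400 6509/2160

Derivation:
After step 1:
  10/3 7/2 11/3
  7/2 17/5 5/2
  10/3 15/4 7/3
After step 2:
  31/9 139/40 29/9
  407/120 333/100 119/40
  127/36 769/240 103/36
After step 3:
  464/135 8083/2400 1741/540
  24649/7200 19651/6000 7433/2400
  7289/2160 46523/14400 6509/2160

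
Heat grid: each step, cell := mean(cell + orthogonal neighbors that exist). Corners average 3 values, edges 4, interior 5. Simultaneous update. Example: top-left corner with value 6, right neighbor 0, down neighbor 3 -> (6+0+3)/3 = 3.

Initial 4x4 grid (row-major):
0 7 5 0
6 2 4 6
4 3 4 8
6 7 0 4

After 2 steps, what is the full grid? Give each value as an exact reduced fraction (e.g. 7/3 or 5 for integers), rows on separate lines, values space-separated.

After step 1:
  13/3 7/2 4 11/3
  3 22/5 21/5 9/2
  19/4 4 19/5 11/2
  17/3 4 15/4 4
After step 2:
  65/18 487/120 461/120 73/18
  989/240 191/50 209/50 67/15
  209/48 419/100 17/4 89/20
  173/36 209/48 311/80 53/12

Answer: 65/18 487/120 461/120 73/18
989/240 191/50 209/50 67/15
209/48 419/100 17/4 89/20
173/36 209/48 311/80 53/12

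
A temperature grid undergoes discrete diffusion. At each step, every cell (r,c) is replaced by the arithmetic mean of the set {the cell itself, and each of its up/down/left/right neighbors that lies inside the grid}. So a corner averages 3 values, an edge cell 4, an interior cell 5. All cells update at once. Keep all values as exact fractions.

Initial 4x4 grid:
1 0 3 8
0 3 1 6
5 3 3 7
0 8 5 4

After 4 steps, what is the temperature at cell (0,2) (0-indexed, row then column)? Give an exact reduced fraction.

Answer: 732943/216000

Derivation:
Step 1: cell (0,2) = 3
Step 2: cell (0,2) = 817/240
Step 3: cell (0,2) = 23629/7200
Step 4: cell (0,2) = 732943/216000
Full grid after step 4:
  6463/3240 102739/43200 732943/216000 260659/64800
  97057/43200 63649/22500 645613/180000 466349/108000
  132481/43200 602381/180000 371809/90000 489877/108000
  225011/64800 42433/10800 234461/54000 153637/32400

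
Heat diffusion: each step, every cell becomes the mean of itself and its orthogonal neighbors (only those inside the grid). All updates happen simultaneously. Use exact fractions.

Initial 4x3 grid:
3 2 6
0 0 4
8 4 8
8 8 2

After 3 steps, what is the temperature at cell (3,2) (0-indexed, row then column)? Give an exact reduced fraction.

Step 1: cell (3,2) = 6
Step 2: cell (3,2) = 16/3
Step 3: cell (3,2) = 2011/360
Full grid after step 3:
  565/216 44147/14400 485/144
  25381/7200 10349/3000 1617/400
  11327/2400 9921/2000 2813/600
  4267/720 4459/800 2011/360

Answer: 2011/360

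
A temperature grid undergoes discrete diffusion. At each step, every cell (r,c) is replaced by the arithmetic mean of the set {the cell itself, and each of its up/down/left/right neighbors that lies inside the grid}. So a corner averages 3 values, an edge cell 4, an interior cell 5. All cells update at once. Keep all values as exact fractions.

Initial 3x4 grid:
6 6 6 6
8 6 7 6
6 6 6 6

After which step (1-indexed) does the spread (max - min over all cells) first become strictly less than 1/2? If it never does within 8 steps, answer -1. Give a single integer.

Answer: 2

Derivation:
Step 1: max=20/3, min=6, spread=2/3
Step 2: max=793/120, min=489/80, spread=119/240
  -> spread < 1/2 first at step 2
Step 3: max=13951/2160, min=2207/360, spread=709/2160
Step 4: max=2777377/432000, min=1773473/288000, spread=46867/172800
Step 5: max=24828257/3888000, min=16031443/2592000, spread=312437/1555200
Step 6: max=9908173897/1555200000, min=6426169673/1036800000, spread=21513551/124416000
Step 7: max=592546200323/93312000000, min=386725708507/62208000000, spread=199322201/1492992000
Step 8: max=35502342584257/5598720000000, min=23234131677713/3732480000000, spread=10418321083/89579520000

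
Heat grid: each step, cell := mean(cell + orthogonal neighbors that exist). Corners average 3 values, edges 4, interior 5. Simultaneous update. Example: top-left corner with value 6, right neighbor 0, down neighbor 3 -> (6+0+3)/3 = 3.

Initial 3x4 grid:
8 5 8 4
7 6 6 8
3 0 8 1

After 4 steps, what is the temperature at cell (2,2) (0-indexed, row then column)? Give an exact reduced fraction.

Step 1: cell (2,2) = 15/4
Step 2: cell (2,2) = 313/60
Step 3: cell (2,2) = 173/36
Step 4: cell (2,2) = 112441/21600
Full grid after step 4:
  1901/324 125527/21600 129691/21600 150841/25920
  2123/400 33179/6000 391343/72000 980293/172800
  809/162 105527/21600 112441/21600 134641/25920

Answer: 112441/21600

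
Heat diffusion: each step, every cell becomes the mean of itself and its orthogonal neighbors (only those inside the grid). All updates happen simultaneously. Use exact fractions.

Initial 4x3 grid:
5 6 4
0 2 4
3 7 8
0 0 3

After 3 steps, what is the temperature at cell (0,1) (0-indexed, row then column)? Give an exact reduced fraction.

Answer: 57061/14400

Derivation:
Step 1: cell (0,1) = 17/4
Step 2: cell (0,1) = 983/240
Step 3: cell (0,1) = 57061/14400
Full grid after step 3:
  7693/2160 57061/14400 9493/2160
  11609/3600 23159/6000 974/225
  3383/1200 10307/3000 3731/900
  175/72 22213/7200 799/216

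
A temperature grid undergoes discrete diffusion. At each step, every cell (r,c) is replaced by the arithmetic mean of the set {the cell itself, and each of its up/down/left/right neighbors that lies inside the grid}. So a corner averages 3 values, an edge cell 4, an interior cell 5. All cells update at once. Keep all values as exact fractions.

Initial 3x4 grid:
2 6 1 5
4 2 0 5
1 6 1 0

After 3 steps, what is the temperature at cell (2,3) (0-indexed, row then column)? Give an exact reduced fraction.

Step 1: cell (2,3) = 2
Step 2: cell (2,3) = 25/12
Step 3: cell (2,3) = 527/240
Full grid after step 3:
  583/180 7033/2400 21109/7200 6013/2160
  42353/14400 17647/6000 7451/3000 18289/7200
  3263/1080 18499/7200 1901/800 527/240

Answer: 527/240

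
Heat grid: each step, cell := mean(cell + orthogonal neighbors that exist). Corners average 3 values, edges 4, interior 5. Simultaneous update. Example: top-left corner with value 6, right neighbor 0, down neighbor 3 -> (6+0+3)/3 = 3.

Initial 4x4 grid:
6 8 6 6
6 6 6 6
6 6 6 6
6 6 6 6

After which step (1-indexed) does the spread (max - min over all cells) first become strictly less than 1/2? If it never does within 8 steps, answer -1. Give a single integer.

Answer: 3

Derivation:
Step 1: max=20/3, min=6, spread=2/3
Step 2: max=391/60, min=6, spread=31/60
Step 3: max=3451/540, min=6, spread=211/540
  -> spread < 1/2 first at step 3
Step 4: max=340843/54000, min=6, spread=16843/54000
Step 5: max=3054643/486000, min=27079/4500, spread=130111/486000
Step 6: max=91122367/14580000, min=1627159/270000, spread=3255781/14580000
Step 7: max=2724753691/437400000, min=1631107/270000, spread=82360351/437400000
Step 8: max=81483316891/13122000000, min=294106441/48600000, spread=2074577821/13122000000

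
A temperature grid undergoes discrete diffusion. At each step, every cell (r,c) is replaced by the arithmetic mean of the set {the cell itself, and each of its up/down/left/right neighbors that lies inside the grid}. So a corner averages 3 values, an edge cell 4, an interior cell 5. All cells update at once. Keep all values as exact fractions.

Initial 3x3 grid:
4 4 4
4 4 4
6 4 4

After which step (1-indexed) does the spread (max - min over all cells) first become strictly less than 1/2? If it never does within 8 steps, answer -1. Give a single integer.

Answer: 3

Derivation:
Step 1: max=14/3, min=4, spread=2/3
Step 2: max=41/9, min=4, spread=5/9
Step 3: max=473/108, min=4, spread=41/108
  -> spread < 1/2 first at step 3
Step 4: max=28051/6480, min=731/180, spread=347/1296
Step 5: max=1662137/388800, min=7357/1800, spread=2921/15552
Step 6: max=99140539/23328000, min=889483/216000, spread=24611/186624
Step 7: max=5917442033/1399680000, min=20096741/4860000, spread=207329/2239488
Step 8: max=353953152451/83980800000, min=1075601599/259200000, spread=1746635/26873856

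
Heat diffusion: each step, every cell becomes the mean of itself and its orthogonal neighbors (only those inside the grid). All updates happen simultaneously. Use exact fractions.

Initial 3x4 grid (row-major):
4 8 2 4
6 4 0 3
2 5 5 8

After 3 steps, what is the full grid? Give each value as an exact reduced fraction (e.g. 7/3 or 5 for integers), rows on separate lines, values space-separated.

After step 1:
  6 9/2 7/2 3
  4 23/5 14/5 15/4
  13/3 4 9/2 16/3
After step 2:
  29/6 93/20 69/20 41/12
  71/15 199/50 383/100 893/240
  37/9 523/120 499/120 163/36
After step 3:
  853/180 2537/600 1151/300 847/240
  3973/900 12931/3000 22967/6000 55783/14400
  4753/1080 14947/3600 15187/3600 8933/2160

Answer: 853/180 2537/600 1151/300 847/240
3973/900 12931/3000 22967/6000 55783/14400
4753/1080 14947/3600 15187/3600 8933/2160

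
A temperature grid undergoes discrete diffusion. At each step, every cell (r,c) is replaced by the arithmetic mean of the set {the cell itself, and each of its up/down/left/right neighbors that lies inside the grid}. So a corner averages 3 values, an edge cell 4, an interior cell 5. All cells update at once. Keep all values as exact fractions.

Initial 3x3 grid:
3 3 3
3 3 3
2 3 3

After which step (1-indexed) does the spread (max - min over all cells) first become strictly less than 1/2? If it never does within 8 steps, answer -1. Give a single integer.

Step 1: max=3, min=8/3, spread=1/3
  -> spread < 1/2 first at step 1
Step 2: max=3, min=49/18, spread=5/18
Step 3: max=3, min=607/216, spread=41/216
Step 4: max=1069/360, min=36749/12960, spread=347/2592
Step 5: max=10643/3600, min=2225863/777600, spread=2921/31104
Step 6: max=1270517/432000, min=134139461/46656000, spread=24611/373248
Step 7: max=28503259/9720000, min=8079357967/2799360000, spread=207329/4478976
Step 8: max=1516398401/518400000, min=485854847549/167961600000, spread=1746635/53747712

Answer: 1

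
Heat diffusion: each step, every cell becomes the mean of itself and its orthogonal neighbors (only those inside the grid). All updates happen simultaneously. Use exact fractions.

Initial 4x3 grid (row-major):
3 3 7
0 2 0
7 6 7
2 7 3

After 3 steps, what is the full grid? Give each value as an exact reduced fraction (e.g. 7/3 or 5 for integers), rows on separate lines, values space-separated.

After step 1:
  2 15/4 10/3
  3 11/5 4
  15/4 29/5 4
  16/3 9/2 17/3
After step 2:
  35/12 677/240 133/36
  219/80 15/4 203/60
  1073/240 81/20 73/15
  163/36 213/40 85/18
After step 3:
  113/40 9491/2880 7127/2160
  111/32 2009/600 565/144
  5683/1440 1797/400 383/90
  10313/2160 149/32 5369/1080

Answer: 113/40 9491/2880 7127/2160
111/32 2009/600 565/144
5683/1440 1797/400 383/90
10313/2160 149/32 5369/1080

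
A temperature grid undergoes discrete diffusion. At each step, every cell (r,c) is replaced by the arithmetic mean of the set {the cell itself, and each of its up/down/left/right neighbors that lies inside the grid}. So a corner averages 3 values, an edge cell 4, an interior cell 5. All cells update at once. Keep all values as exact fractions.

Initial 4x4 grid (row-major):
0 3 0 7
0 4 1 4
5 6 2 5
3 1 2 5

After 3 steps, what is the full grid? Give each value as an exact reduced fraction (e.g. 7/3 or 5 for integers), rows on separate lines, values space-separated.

After step 1:
  1 7/4 11/4 11/3
  9/4 14/5 11/5 17/4
  7/2 18/5 16/5 4
  3 3 5/2 4
After step 2:
  5/3 83/40 311/120 32/9
  191/80 63/25 76/25 847/240
  247/80 161/50 31/10 309/80
  19/6 121/40 127/40 7/2
After step 3:
  1471/720 166/75 1267/450 6967/2160
  5797/2400 5297/2000 17737/6000 25177/7200
  7117/2400 5981/2000 6559/2000 1679/480
  2227/720 236/75 16/5 281/80

Answer: 1471/720 166/75 1267/450 6967/2160
5797/2400 5297/2000 17737/6000 25177/7200
7117/2400 5981/2000 6559/2000 1679/480
2227/720 236/75 16/5 281/80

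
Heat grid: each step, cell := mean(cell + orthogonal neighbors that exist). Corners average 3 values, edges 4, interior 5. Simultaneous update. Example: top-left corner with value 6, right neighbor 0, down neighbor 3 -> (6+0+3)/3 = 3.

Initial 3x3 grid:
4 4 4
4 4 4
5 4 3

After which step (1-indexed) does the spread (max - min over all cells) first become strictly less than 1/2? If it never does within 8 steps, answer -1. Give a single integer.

Step 1: max=13/3, min=11/3, spread=2/3
Step 2: max=151/36, min=137/36, spread=7/18
  -> spread < 1/2 first at step 2
Step 3: max=1777/432, min=1679/432, spread=49/216
Step 4: max=28159/6912, min=27137/6912, spread=511/3456
Step 5: max=336085/82944, min=327467/82944, spread=4309/41472
Step 6: max=4017607/995328, min=3945017/995328, spread=36295/497664
Step 7: max=48081517/11943936, min=47469971/11943936, spread=305773/5971968
Step 8: max=575884879/143327232, min=570732977/143327232, spread=2575951/71663616

Answer: 2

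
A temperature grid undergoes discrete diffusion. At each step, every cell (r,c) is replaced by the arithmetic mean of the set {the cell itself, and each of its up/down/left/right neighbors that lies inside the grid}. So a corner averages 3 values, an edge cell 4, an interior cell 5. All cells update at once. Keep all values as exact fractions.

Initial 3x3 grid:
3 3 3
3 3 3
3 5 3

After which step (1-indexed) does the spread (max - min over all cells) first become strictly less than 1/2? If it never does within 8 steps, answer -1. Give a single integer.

Answer: 3

Derivation:
Step 1: max=11/3, min=3, spread=2/3
Step 2: max=427/120, min=3, spread=67/120
Step 3: max=3677/1080, min=307/100, spread=1807/5400
  -> spread < 1/2 first at step 3
Step 4: max=1453963/432000, min=8461/2700, spread=33401/144000
Step 5: max=12893933/3888000, min=853391/270000, spread=3025513/19440000
Step 6: max=5130526867/1555200000, min=45955949/14400000, spread=53531/497664
Step 7: max=305968925849/93312000000, min=12455116051/3888000000, spread=450953/5971968
Step 8: max=18305063560603/5598720000000, min=1500688610519/466560000000, spread=3799043/71663616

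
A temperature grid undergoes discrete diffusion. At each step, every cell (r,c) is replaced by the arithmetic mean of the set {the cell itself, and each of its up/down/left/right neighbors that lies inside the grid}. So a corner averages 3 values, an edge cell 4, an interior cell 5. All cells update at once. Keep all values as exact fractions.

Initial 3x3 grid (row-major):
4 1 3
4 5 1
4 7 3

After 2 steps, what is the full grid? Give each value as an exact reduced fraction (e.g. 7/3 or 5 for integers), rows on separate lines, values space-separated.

Answer: 7/2 691/240 95/36
317/80 377/100 179/60
14/3 1021/240 137/36

Derivation:
After step 1:
  3 13/4 5/3
  17/4 18/5 3
  5 19/4 11/3
After step 2:
  7/2 691/240 95/36
  317/80 377/100 179/60
  14/3 1021/240 137/36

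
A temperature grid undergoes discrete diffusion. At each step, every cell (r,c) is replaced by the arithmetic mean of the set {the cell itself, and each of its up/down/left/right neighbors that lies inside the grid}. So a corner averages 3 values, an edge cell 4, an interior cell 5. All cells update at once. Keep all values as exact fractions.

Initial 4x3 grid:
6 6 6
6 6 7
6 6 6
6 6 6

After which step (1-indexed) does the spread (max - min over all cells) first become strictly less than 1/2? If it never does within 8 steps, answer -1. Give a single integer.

Answer: 1

Derivation:
Step 1: max=19/3, min=6, spread=1/3
  -> spread < 1/2 first at step 1
Step 2: max=751/120, min=6, spread=31/120
Step 3: max=6691/1080, min=6, spread=211/1080
Step 4: max=664897/108000, min=10847/1800, spread=14077/108000
Step 5: max=5972407/972000, min=651683/108000, spread=5363/48600
Step 6: max=178700809/29160000, min=362869/60000, spread=93859/1166400
Step 7: max=10707874481/1749600000, min=588536467/97200000, spread=4568723/69984000
Step 8: max=641636435629/104976000000, min=17677618889/2916000000, spread=8387449/167961600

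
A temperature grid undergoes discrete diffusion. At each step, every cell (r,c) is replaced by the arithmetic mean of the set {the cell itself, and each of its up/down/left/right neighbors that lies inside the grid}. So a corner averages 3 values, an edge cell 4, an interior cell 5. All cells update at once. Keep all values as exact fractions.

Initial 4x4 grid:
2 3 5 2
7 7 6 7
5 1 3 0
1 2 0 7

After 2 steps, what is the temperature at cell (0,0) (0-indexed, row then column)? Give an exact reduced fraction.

Answer: 9/2

Derivation:
Step 1: cell (0,0) = 4
Step 2: cell (0,0) = 9/2
Full grid after step 2:
  9/2 341/80 1111/240 149/36
  351/80 47/10 403/100 137/30
  901/240 149/50 369/100 37/12
  43/18 77/30 25/12 115/36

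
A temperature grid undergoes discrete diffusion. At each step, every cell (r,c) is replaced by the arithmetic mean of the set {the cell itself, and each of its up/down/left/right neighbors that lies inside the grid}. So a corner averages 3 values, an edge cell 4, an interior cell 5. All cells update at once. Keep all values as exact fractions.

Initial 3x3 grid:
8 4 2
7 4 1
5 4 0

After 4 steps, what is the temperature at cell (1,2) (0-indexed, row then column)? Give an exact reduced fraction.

Step 1: cell (1,2) = 7/4
Step 2: cell (1,2) = 39/16
Step 3: cell (1,2) = 2741/960
Step 4: cell (1,2) = 20343/6400
Full grid after step 4:
  61429/12960 354043/86400 88283/25920
  200759/43200 140591/36000 20343/6400
  114023/25920 71579/19200 9971/3240

Answer: 20343/6400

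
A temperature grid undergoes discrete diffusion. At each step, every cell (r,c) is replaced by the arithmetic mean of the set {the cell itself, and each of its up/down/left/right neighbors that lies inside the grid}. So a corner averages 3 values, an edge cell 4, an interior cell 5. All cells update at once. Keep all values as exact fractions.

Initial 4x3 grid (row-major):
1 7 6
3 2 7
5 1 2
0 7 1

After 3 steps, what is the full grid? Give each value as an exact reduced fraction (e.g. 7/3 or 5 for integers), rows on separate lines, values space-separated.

After step 1:
  11/3 4 20/3
  11/4 4 17/4
  9/4 17/5 11/4
  4 9/4 10/3
After step 2:
  125/36 55/12 179/36
  19/6 92/25 53/12
  31/10 293/100 103/30
  17/6 779/240 25/9
After step 3:
  101/27 15037/3600 503/108
  12077/3600 5633/1500 3713/900
  1203/400 19667/6000 6101/1800
  2203/720 42433/14400 6809/2160

Answer: 101/27 15037/3600 503/108
12077/3600 5633/1500 3713/900
1203/400 19667/6000 6101/1800
2203/720 42433/14400 6809/2160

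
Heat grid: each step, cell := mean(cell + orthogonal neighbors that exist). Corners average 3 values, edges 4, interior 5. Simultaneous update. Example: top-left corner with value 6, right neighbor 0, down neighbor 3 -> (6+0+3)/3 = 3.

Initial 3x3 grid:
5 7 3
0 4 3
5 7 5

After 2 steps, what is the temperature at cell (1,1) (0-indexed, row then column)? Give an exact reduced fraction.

Step 1: cell (1,1) = 21/5
Step 2: cell (1,1) = 429/100
Full grid after step 2:
  49/12 1037/240 77/18
  157/40 429/100 1037/240
  17/4 369/80 14/3

Answer: 429/100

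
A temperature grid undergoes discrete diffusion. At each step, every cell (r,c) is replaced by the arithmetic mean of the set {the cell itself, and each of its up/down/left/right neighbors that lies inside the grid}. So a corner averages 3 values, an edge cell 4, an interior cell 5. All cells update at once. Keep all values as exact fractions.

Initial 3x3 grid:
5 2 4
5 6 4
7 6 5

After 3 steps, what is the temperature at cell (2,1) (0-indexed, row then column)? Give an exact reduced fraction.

Answer: 6491/1200

Derivation:
Step 1: cell (2,1) = 6
Step 2: cell (2,1) = 27/5
Step 3: cell (2,1) = 6491/1200
Full grid after step 3:
  23/5 64417/14400 566/135
  24889/4800 28829/6000 67867/14400
  3937/720 6491/1200 3617/720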